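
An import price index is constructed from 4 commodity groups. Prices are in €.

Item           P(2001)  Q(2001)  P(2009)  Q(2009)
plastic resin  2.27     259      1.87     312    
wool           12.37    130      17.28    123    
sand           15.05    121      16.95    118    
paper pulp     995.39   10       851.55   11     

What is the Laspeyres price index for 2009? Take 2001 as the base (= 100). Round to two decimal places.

Laspeyres price index uses base-period quantities as weights.
ΣP(2009)·Q(2001) = 1.87×259 + 17.28×130 + 16.95×121 + 851.55×10 = 484.33 + 2246.4 + 2050.95 + 8515.5 = 13297.18
ΣP(2001)·Q(2001) = 2.27×259 + 12.37×130 + 15.05×121 + 995.39×10 = 587.93 + 1608.1 + 1821.05 + 9953.9 = 13970.98
Index = 13297.18 / 13970.98 × 100 = 95.1771

95.18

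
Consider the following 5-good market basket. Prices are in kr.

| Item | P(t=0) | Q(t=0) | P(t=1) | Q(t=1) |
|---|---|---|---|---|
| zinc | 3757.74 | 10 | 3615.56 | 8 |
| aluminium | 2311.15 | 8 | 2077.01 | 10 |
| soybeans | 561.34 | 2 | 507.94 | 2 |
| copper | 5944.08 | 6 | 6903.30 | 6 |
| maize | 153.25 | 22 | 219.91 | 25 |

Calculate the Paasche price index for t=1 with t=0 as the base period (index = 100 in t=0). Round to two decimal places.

104.09

Paasche price index uses current-period quantities as weights.
ΣP(t=1)·Q(t=1) = 3615.56×8 + 2077.01×10 + 507.94×2 + 6903.30×6 + 219.91×25 = 28924.48 + 20770.1 + 1015.88 + 41419.8 + 5497.75 = 97628.01
ΣP(t=0)·Q(t=1) = 3757.74×8 + 2311.15×10 + 561.34×2 + 5944.08×6 + 153.25×25 = 30061.92 + 23111.5 + 1122.68 + 35664.48 + 3831.25 = 93791.83
Index = 97628.01 / 93791.83 × 100 = 104.0901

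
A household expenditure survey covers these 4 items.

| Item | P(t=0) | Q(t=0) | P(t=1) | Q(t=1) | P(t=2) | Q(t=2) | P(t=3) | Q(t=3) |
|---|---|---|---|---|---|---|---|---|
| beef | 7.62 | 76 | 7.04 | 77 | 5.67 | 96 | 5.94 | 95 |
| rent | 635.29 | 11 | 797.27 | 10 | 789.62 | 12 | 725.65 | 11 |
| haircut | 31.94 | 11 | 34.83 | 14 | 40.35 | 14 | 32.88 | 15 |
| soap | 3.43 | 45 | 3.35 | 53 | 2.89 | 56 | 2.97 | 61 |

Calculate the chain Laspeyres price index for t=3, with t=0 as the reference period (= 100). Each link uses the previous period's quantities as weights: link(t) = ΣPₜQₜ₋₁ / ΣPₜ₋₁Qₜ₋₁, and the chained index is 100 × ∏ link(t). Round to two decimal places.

110.75

Link t=0→t=1:
ΣP(t=1)Q(t=0) = 7.04×76 + 797.27×11 + 34.83×11 + 3.35×45 = 535.04 + 8769.97 + 383.13 + 150.75 = 9838.89
ΣP(t=0)Q(t=0) = 7.62×76 + 635.29×11 + 31.94×11 + 3.43×45 = 579.12 + 6988.19 + 351.34 + 154.35 = 8073
link = 9838.89/8073 = 1.218740
Link t=1→t=2:
ΣP(t=2)Q(t=1) = 5.67×77 + 789.62×10 + 40.35×14 + 2.89×53 = 436.59 + 7896.2 + 564.9 + 153.17 = 9050.86
ΣP(t=1)Q(t=1) = 7.04×77 + 797.27×10 + 34.83×14 + 3.35×53 = 542.08 + 7972.7 + 487.62 + 177.55 = 9179.95
link = 9050.86/9179.95 = 0.985938
Link t=2→t=3:
ΣP(t=3)Q(t=2) = 5.94×96 + 725.65×12 + 32.88×14 + 2.97×56 = 570.24 + 8707.8 + 460.32 + 166.32 = 9904.68
ΣP(t=2)Q(t=2) = 5.67×96 + 789.62×12 + 40.35×14 + 2.89×56 = 544.32 + 9475.44 + 564.9 + 161.84 = 10746.5
link = 9904.68/10746.5 = 0.921666
Chained index = 100 × 1.218740 × 0.985938 × 0.921666 = 110.7475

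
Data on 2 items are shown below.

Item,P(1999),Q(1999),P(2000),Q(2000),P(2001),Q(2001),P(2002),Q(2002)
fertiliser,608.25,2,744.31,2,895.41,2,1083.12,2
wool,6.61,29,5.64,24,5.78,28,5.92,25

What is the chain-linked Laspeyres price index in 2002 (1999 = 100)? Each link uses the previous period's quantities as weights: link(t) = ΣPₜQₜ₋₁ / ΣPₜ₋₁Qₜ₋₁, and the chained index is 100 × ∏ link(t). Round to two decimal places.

Link 1999→2000:
ΣP(2000)Q(1999) = 744.31×2 + 5.64×29 = 1488.62 + 163.56 = 1652.18
ΣP(1999)Q(1999) = 608.25×2 + 6.61×29 = 1216.5 + 191.69 = 1408.19
link = 1652.18/1408.19 = 1.173265
Link 2000→2001:
ΣP(2001)Q(2000) = 895.41×2 + 5.78×24 = 1790.82 + 138.72 = 1929.54
ΣP(2000)Q(2000) = 744.31×2 + 5.64×24 = 1488.62 + 135.36 = 1623.98
link = 1929.54/1623.98 = 1.188155
Link 2001→2002:
ΣP(2002)Q(2001) = 1083.12×2 + 5.92×28 = 2166.24 + 165.76 = 2332
ΣP(2001)Q(2001) = 895.41×2 + 5.78×28 = 1790.82 + 161.84 = 1952.66
link = 2332/1952.66 = 1.194268
Chained index = 100 × 1.173265 × 1.188155 × 1.194268 = 166.4835

166.48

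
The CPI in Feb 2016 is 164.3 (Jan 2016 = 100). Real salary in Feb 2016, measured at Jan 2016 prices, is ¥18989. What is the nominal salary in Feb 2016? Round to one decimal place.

Nominal = Real × (Index/100) = 18989 × (164.3/100)
        = 18989 × 1.643 = 31198.9270

31198.9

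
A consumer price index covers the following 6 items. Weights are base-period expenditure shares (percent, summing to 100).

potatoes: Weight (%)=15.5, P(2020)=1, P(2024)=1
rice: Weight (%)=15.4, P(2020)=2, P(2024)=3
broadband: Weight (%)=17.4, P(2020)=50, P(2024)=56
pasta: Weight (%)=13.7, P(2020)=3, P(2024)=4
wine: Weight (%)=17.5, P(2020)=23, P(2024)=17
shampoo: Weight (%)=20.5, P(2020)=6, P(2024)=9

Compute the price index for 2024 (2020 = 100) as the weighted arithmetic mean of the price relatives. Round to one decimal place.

potatoes: 15.5 × (1/1) = 15.5 × 1.000000 = 15.5000
rice: 15.4 × (3/2) = 15.4 × 1.500000 = 23.1000
broadband: 17.4 × (56/50) = 17.4 × 1.120000 = 19.4880
pasta: 13.7 × (4/3) = 13.7 × 1.333333 = 18.2667
wine: 17.5 × (17/23) = 17.5 × 0.739130 = 12.9348
shampoo: 20.5 × (9/6) = 20.5 × 1.500000 = 30.7500
Index = Σ wᵢ·(p₁ᵢ/p₀ᵢ) = 15.5000 + 23.1000 + 19.4880 + 18.2667 + 12.9348 + 30.7500 = 120.0394

120.0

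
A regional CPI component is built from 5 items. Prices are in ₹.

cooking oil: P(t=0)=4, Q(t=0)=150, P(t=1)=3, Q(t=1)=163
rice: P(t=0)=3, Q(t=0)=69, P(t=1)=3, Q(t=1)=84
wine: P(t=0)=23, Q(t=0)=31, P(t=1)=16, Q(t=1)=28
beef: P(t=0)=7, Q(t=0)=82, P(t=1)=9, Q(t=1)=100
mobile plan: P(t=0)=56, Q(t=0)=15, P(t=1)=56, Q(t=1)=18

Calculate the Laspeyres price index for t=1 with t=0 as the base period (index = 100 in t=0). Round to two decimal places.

Laspeyres price index uses base-period quantities as weights.
ΣP(t=1)·Q(t=0) = 3×150 + 3×69 + 16×31 + 9×82 + 56×15 = 450 + 207 + 496 + 738 + 840 = 2731
ΣP(t=0)·Q(t=0) = 4×150 + 3×69 + 23×31 + 7×82 + 56×15 = 600 + 207 + 713 + 574 + 840 = 2934
Index = 2731 / 2934 × 100 = 93.0811

93.08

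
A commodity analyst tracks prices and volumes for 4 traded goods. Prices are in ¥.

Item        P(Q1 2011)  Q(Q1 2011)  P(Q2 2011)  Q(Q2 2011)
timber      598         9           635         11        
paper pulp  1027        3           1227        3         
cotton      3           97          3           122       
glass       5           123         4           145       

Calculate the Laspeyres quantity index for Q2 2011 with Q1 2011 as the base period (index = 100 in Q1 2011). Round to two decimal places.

114.74

Laspeyres quantity index uses base-period prices as weights.
ΣP(Q1 2011)·Q(Q2 2011) = 598×11 + 1027×3 + 3×122 + 5×145 = 6578 + 3081 + 366 + 725 = 10750
ΣP(Q1 2011)·Q(Q1 2011) = 598×9 + 1027×3 + 3×97 + 5×123 = 5382 + 3081 + 291 + 615 = 9369
Index = 10750 / 9369 × 100 = 114.7401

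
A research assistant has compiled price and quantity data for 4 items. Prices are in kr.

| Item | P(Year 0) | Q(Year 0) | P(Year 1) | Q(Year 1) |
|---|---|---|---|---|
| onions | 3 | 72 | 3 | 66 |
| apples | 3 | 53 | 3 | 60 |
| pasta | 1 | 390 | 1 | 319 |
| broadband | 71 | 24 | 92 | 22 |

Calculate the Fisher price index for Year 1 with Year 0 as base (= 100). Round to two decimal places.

Laspeyres component (base-period weights):
ΣP(Year 1)Q(Year 0) = 3×72 + 3×53 + 1×390 + 92×24 = 216 + 159 + 390 + 2208 = 2973
ΣP(Year 0)Q(Year 0) = 3×72 + 3×53 + 1×390 + 71×24 = 216 + 159 + 390 + 1704 = 2469
L = 2973 / 2469 × 100 = 120.4131
Paasche component (current-period weights):
ΣP(Year 1)Q(Year 1) = 3×66 + 3×60 + 1×319 + 92×22 = 198 + 180 + 319 + 2024 = 2721
ΣP(Year 0)Q(Year 1) = 3×66 + 3×60 + 1×319 + 71×22 = 198 + 180 + 319 + 1562 = 2259
P = 2721 / 2259 × 100 = 120.4515
Fisher = √(L × P) = √(120.4131 × 120.4515) = 120.4323

120.43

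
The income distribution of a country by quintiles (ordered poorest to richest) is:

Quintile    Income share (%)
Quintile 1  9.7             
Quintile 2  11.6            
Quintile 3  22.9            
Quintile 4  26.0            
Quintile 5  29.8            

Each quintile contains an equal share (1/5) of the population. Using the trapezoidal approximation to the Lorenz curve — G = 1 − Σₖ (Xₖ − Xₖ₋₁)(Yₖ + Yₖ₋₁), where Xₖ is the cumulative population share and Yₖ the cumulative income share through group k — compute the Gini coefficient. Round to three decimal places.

Cumulative income shares Yₖ: 0.0970, 0.2130, 0.4420, 0.7020, 1.0000
Σ (Xₖ−Xₖ₋₁)(Yₖ+Yₖ₋₁) = (1/5)(0.0970+0.0000) + (1/5)(0.2130+0.0970) + (1/5)(0.4420+0.2130) + (1/5)(0.7020+0.4420) + (1/5)(1.0000+0.7020)
  = 0.0194 + 0.0620 + 0.1310 + 0.2288 + 0.3404 = 0.7816
G = 1 − 0.7816 = 0.2184

0.218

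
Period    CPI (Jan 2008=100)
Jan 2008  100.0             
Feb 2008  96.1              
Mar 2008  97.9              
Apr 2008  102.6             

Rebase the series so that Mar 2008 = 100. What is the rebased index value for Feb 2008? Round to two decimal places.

98.16

Rebased(Feb 2008) = 96.1 / 97.9 × 100 = 98.1614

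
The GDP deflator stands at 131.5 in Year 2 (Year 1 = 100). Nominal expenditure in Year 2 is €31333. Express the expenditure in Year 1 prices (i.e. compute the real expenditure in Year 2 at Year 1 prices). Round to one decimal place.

23827.4

Real = Nominal ÷ (Index/100) = 31333 ÷ (131.5/100)
     = 31333 ÷ 1.315 = 23827.3764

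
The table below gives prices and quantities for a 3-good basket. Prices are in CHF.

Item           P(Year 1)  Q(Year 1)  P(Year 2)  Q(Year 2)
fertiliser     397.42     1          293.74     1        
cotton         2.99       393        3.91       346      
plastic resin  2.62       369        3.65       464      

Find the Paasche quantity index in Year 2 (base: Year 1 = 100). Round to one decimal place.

Paasche quantity index uses current-period prices as weights.
ΣP(Year 2)·Q(Year 2) = 293.74×1 + 3.91×346 + 3.65×464 = 293.74 + 1352.86 + 1693.6 = 3340.2
ΣP(Year 2)·Q(Year 1) = 293.74×1 + 3.91×393 + 3.65×369 = 293.74 + 1536.63 + 1346.85 = 3177.22
Index = 3340.2 / 3177.22 × 100 = 105.1296

105.1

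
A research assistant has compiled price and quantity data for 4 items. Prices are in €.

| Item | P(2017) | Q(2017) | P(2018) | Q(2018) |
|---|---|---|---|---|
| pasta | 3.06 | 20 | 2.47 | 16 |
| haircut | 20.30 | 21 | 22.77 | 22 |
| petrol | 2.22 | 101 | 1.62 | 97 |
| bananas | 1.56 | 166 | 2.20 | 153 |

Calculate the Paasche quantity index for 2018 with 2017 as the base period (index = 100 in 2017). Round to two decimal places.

Paasche quantity index uses current-period prices as weights.
ΣP(2018)·Q(2018) = 2.47×16 + 22.77×22 + 1.62×97 + 2.20×153 = 39.52 + 500.94 + 157.14 + 336.6 = 1034.2
ΣP(2018)·Q(2017) = 2.47×20 + 22.77×21 + 1.62×101 + 2.20×166 = 49.4 + 478.17 + 163.62 + 365.2 = 1056.39
Index = 1034.2 / 1056.39 × 100 = 97.8995

97.90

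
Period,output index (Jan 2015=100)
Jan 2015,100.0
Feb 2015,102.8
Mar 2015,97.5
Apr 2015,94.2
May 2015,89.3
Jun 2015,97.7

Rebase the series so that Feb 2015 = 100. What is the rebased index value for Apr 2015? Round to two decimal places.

91.63

Rebased(Apr 2015) = 94.2 / 102.8 × 100 = 91.6342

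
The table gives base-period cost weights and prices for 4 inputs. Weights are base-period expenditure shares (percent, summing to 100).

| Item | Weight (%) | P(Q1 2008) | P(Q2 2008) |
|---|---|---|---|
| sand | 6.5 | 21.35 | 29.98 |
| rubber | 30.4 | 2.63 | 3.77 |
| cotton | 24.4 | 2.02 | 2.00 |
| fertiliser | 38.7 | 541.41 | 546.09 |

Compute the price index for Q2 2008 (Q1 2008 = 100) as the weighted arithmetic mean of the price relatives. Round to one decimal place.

sand: 6.5 × (29.98/21.35) = 6.5 × 1.404215 = 9.1274
rubber: 30.4 × (3.77/2.63) = 30.4 × 1.433460 = 43.5772
cotton: 24.4 × (2.00/2.02) = 24.4 × 0.990099 = 24.1584
fertiliser: 38.7 × (546.09/541.41) = 38.7 × 1.008644 = 39.0345
Index = Σ wᵢ·(p₁ᵢ/p₀ᵢ) = 9.1274 + 43.5772 + 24.1584 + 39.0345 = 115.8975

115.9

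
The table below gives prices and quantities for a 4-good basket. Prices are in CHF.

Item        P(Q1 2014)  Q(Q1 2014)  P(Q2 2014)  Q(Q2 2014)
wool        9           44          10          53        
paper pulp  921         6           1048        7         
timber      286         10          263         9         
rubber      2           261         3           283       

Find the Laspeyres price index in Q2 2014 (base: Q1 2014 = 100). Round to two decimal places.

Laspeyres price index uses base-period quantities as weights.
ΣP(Q2 2014)·Q(Q1 2014) = 10×44 + 1048×6 + 263×10 + 3×261 = 440 + 6288 + 2630 + 783 = 10141
ΣP(Q1 2014)·Q(Q1 2014) = 9×44 + 921×6 + 286×10 + 2×261 = 396 + 5526 + 2860 + 522 = 9304
Index = 10141 / 9304 × 100 = 108.9961

109.00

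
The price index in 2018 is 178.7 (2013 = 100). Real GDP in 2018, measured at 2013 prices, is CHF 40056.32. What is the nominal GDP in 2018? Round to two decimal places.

71580.64

Nominal = Real × (Index/100) = 40056.32 × (178.7/100)
        = 40056.32 × 1.787 = 71580.6438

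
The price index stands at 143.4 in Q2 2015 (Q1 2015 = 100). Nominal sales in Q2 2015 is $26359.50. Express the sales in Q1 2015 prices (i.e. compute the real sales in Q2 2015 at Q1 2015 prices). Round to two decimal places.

18381.80

Real = Nominal ÷ (Index/100) = 26359.50 ÷ (143.4/100)
     = 26359.50 ÷ 1.434 = 18381.7992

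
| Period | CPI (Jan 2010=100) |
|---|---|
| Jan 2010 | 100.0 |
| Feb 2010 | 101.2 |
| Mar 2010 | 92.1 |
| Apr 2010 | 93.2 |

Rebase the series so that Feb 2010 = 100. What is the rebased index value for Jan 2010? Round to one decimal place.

98.8

Rebased(Jan 2010) = 100.0 / 101.2 × 100 = 98.8142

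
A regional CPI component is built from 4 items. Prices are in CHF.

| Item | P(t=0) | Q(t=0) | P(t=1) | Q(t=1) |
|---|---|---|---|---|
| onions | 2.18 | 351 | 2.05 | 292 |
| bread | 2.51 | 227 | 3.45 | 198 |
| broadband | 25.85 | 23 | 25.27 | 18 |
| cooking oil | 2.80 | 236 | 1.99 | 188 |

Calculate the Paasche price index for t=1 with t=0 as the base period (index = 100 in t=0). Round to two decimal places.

99.31

Paasche price index uses current-period quantities as weights.
ΣP(t=1)·Q(t=1) = 2.05×292 + 3.45×198 + 25.27×18 + 1.99×188 = 598.6 + 683.1 + 454.86 + 374.12 = 2110.68
ΣP(t=0)·Q(t=1) = 2.18×292 + 2.51×198 + 25.85×18 + 2.80×188 = 636.56 + 496.98 + 465.3 + 526.4 = 2125.24
Index = 2110.68 / 2125.24 × 100 = 99.3149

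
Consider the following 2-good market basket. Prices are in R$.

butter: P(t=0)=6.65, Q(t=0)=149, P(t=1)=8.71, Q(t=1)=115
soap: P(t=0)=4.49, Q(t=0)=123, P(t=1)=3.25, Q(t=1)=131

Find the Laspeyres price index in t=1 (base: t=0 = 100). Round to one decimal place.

110.0

Laspeyres price index uses base-period quantities as weights.
ΣP(t=1)·Q(t=0) = 8.71×149 + 3.25×123 = 1297.79 + 399.75 = 1697.54
ΣP(t=0)·Q(t=0) = 6.65×149 + 4.49×123 = 990.85 + 552.27 = 1543.12
Index = 1697.54 / 1543.12 × 100 = 110.0070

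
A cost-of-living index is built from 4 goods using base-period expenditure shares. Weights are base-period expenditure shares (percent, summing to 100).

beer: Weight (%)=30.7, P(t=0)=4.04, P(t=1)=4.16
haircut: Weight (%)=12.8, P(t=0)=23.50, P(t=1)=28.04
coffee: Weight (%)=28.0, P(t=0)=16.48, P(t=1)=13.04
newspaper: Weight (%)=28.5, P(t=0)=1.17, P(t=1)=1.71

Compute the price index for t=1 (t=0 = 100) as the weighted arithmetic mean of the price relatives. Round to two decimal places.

beer: 30.7 × (4.16/4.04) = 30.7 × 1.029703 = 31.6119
haircut: 12.8 × (28.04/23.50) = 12.8 × 1.193191 = 15.2729
coffee: 28.0 × (13.04/16.48) = 28.0 × 0.791262 = 22.1553
newspaper: 28.5 × (1.71/1.17) = 28.5 × 1.461538 = 41.6538
Index = Σ wᵢ·(p₁ᵢ/p₀ᵢ) = 31.6119 + 15.2729 + 22.1553 + 41.6538 = 110.6939

110.69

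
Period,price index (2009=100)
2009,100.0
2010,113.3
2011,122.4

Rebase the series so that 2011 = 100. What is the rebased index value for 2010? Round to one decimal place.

Rebased(2010) = 113.3 / 122.4 × 100 = 92.5654

92.6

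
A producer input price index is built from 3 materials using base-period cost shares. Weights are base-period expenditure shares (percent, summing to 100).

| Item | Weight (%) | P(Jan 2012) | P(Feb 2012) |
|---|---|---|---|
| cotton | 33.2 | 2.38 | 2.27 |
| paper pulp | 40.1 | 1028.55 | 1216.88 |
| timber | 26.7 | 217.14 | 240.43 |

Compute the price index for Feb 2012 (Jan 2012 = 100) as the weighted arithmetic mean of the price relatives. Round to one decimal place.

108.7

cotton: 33.2 × (2.27/2.38) = 33.2 × 0.953782 = 31.6655
paper pulp: 40.1 × (1216.88/1028.55) = 40.1 × 1.183102 = 47.4424
timber: 26.7 × (240.43/217.14) = 26.7 × 1.107258 = 29.5638
Index = Σ wᵢ·(p₁ᵢ/p₀ᵢ) = 31.6655 + 47.4424 + 29.5638 = 108.6717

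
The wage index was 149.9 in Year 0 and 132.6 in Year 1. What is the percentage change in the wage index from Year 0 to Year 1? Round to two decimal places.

Change = (132.6 − 149.9) / 149.9 × 100
       = -17.3 / 149.9 × 100 = -11.5410%

-11.54%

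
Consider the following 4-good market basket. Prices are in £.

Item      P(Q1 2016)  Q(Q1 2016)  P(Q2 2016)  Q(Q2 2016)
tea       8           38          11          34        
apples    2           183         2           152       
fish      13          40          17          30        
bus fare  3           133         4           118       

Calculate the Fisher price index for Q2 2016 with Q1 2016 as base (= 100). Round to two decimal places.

125.69

Laspeyres component (base-period weights):
ΣP(Q2 2016)Q(Q1 2016) = 11×38 + 2×183 + 17×40 + 4×133 = 418 + 366 + 680 + 532 = 1996
ΣP(Q1 2016)Q(Q1 2016) = 8×38 + 2×183 + 13×40 + 3×133 = 304 + 366 + 520 + 399 = 1589
L = 1996 / 1589 × 100 = 125.6136
Paasche component (current-period weights):
ΣP(Q2 2016)Q(Q2 2016) = 11×34 + 2×152 + 17×30 + 4×118 = 374 + 304 + 510 + 472 = 1660
ΣP(Q1 2016)Q(Q2 2016) = 8×34 + 2×152 + 13×30 + 3×118 = 272 + 304 + 390 + 354 = 1320
P = 1660 / 1320 × 100 = 125.7576
Fisher = √(L × P) = √(125.6136 × 125.7576) = 125.6856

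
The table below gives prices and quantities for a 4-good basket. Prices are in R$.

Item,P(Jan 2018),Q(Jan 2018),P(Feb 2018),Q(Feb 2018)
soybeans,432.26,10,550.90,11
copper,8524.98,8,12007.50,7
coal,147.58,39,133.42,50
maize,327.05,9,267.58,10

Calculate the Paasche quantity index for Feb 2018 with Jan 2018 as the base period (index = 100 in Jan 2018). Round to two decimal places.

Paasche quantity index uses current-period prices as weights.
ΣP(Feb 2018)·Q(Feb 2018) = 550.90×11 + 12007.50×7 + 133.42×50 + 267.58×10 = 6059.9 + 84052.5 + 6671 + 2675.8 = 99459.2
ΣP(Feb 2018)·Q(Jan 2018) = 550.90×10 + 12007.50×8 + 133.42×39 + 267.58×9 = 5509 + 96060 + 5203.38 + 2408.22 = 109180.6
Index = 99459.2 / 109180.6 × 100 = 91.0960

91.10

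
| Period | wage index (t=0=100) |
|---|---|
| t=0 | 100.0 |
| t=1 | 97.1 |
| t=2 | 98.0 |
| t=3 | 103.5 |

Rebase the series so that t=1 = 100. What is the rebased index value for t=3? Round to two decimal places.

106.59

Rebased(t=3) = 103.5 / 97.1 × 100 = 106.5911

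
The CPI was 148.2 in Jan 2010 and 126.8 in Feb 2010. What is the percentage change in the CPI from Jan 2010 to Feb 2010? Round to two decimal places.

-14.44%

Change = (126.8 − 148.2) / 148.2 × 100
       = -21.4 / 148.2 × 100 = -14.4399%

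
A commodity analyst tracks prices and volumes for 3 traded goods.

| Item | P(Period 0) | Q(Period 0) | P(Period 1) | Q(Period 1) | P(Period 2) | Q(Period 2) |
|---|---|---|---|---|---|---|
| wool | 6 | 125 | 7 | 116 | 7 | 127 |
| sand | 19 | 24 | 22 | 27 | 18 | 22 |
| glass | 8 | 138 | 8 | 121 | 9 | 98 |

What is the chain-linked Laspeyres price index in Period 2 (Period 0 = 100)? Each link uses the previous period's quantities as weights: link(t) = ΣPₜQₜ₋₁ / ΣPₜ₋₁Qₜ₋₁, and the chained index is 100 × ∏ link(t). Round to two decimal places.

Link Period 0→Period 1:
ΣP(Period 1)Q(Period 0) = 7×125 + 22×24 + 8×138 = 875 + 528 + 1104 = 2507
ΣP(Period 0)Q(Period 0) = 6×125 + 19×24 + 8×138 = 750 + 456 + 1104 = 2310
link = 2507/2310 = 1.085281
Link Period 1→Period 2:
ΣP(Period 2)Q(Period 1) = 7×116 + 18×27 + 9×121 = 812 + 486 + 1089 = 2387
ΣP(Period 1)Q(Period 1) = 7×116 + 22×27 + 8×121 = 812 + 594 + 968 = 2374
link = 2387/2374 = 1.005476
Chained index = 100 × 1.085281 × 1.005476 = 109.1224

109.12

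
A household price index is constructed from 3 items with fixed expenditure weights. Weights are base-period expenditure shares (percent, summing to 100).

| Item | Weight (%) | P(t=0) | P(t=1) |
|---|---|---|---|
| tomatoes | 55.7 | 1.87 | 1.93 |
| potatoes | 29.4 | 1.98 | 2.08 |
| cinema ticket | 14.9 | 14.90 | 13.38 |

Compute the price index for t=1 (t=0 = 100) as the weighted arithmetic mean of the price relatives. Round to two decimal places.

101.75

tomatoes: 55.7 × (1.93/1.87) = 55.7 × 1.032086 = 57.4872
potatoes: 29.4 × (2.08/1.98) = 29.4 × 1.050505 = 30.8848
cinema ticket: 14.9 × (13.38/14.90) = 14.9 × 0.897987 = 13.3800
Index = Σ wᵢ·(p₁ᵢ/p₀ᵢ) = 57.4872 + 30.8848 + 13.3800 = 101.7520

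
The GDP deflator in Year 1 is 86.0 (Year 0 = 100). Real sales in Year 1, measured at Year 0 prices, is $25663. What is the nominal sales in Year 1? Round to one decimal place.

Nominal = Real × (Index/100) = 25663 × (86.0/100)
        = 25663 × 0.860 = 22070.1800

22070.2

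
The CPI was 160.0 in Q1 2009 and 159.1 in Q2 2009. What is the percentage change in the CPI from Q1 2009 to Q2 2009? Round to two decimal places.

-0.56%

Change = (159.1 − 160.0) / 160.0 × 100
       = -0.9 / 160.0 × 100 = -0.5625%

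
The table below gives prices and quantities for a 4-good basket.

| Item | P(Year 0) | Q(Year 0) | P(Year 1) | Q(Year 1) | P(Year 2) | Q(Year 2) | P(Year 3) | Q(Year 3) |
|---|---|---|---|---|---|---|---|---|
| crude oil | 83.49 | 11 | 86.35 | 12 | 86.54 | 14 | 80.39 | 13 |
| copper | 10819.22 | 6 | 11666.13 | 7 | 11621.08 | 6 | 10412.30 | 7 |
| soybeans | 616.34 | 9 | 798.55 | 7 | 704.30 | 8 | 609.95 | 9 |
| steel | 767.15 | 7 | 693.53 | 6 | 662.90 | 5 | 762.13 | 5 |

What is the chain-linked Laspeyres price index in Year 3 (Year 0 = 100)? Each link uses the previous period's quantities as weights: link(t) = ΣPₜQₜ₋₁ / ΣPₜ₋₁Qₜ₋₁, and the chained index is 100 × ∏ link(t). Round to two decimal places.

Link Year 0→Year 1:
ΣP(Year 1)Q(Year 0) = 86.35×11 + 11666.13×6 + 798.55×9 + 693.53×7 = 949.85 + 69996.78 + 7186.95 + 4854.71 = 82988.29
ΣP(Year 0)Q(Year 0) = 83.49×11 + 10819.22×6 + 616.34×9 + 767.15×7 = 918.39 + 64915.32 + 5547.06 + 5370.05 = 76750.82
link = 82988.29/76750.82 = 1.081269
Link Year 1→Year 2:
ΣP(Year 2)Q(Year 1) = 86.54×12 + 11621.08×7 + 704.30×7 + 662.90×6 = 1038.48 + 81347.56 + 4930.1 + 3977.4 = 91293.54
ΣP(Year 1)Q(Year 1) = 86.35×12 + 11666.13×7 + 798.55×7 + 693.53×6 = 1036.2 + 81662.91 + 5589.85 + 4161.18 = 92450.14
link = 91293.54/92450.14 = 0.987489
Link Year 2→Year 3:
ΣP(Year 3)Q(Year 2) = 80.39×14 + 10412.30×6 + 609.95×8 + 762.13×5 = 1125.46 + 62473.8 + 4879.6 + 3810.65 = 72289.51
ΣP(Year 2)Q(Year 2) = 86.54×14 + 11621.08×6 + 704.30×8 + 662.90×5 = 1211.56 + 69726.48 + 5634.4 + 3314.5 = 79886.94
link = 72289.51/79886.94 = 0.904898
Chained index = 100 × 1.081269 × 0.987489 × 0.904898 = 96.6197

96.62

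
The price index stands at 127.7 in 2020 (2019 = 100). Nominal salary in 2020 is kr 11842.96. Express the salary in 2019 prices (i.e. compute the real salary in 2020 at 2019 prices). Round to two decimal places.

9274.05

Real = Nominal ÷ (Index/100) = 11842.96 ÷ (127.7/100)
     = 11842.96 ÷ 1.277 = 9274.0486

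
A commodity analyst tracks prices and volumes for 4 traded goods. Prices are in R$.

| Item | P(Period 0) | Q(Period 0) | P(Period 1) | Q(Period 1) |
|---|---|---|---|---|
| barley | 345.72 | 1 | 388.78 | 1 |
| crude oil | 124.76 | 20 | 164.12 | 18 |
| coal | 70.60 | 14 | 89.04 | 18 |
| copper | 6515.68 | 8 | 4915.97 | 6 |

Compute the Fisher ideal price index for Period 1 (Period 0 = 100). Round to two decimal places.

79.62

Laspeyres component (base-period weights):
ΣP(Period 1)Q(Period 0) = 388.78×1 + 164.12×20 + 89.04×14 + 4915.97×8 = 388.78 + 3282.4 + 1246.56 + 39327.76 = 44245.5
ΣP(Period 0)Q(Period 0) = 345.72×1 + 124.76×20 + 70.60×14 + 6515.68×8 = 345.72 + 2495.2 + 988.4 + 52125.44 = 55954.76
L = 44245.5 / 55954.76 × 100 = 79.0737
Paasche component (current-period weights):
ΣP(Period 1)Q(Period 1) = 388.78×1 + 164.12×18 + 89.04×18 + 4915.97×6 = 388.78 + 2954.16 + 1602.72 + 29495.82 = 34441.48
ΣP(Period 0)Q(Period 1) = 345.72×1 + 124.76×18 + 70.60×18 + 6515.68×6 = 345.72 + 2245.68 + 1270.8 + 39094.08 = 42956.28
P = 34441.48 / 42956.28 × 100 = 80.1780
Fisher = √(L × P) = √(79.0737 × 80.1780) = 79.6239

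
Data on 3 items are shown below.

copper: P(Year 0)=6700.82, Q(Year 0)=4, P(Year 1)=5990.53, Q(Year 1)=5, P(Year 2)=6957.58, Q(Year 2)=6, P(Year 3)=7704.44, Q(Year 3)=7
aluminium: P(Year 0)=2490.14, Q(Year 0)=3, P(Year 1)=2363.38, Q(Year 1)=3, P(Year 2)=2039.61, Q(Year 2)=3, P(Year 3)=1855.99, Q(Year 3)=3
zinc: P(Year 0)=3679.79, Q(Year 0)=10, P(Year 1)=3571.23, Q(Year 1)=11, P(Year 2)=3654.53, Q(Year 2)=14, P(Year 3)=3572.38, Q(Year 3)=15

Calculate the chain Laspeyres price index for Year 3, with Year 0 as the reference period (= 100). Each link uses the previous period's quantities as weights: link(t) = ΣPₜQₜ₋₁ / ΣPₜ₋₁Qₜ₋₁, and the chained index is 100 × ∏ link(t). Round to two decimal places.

102.63

Link Year 0→Year 1:
ΣP(Year 1)Q(Year 0) = 5990.53×4 + 2363.38×3 + 3571.23×10 = 23962.12 + 7090.14 + 35712.3 = 66764.56
ΣP(Year 0)Q(Year 0) = 6700.82×4 + 2490.14×3 + 3679.79×10 = 26803.28 + 7470.42 + 36797.9 = 71071.6
link = 66764.56/71071.6 = 0.939399
Link Year 1→Year 2:
ΣP(Year 2)Q(Year 1) = 6957.58×5 + 2039.61×3 + 3654.53×11 = 34787.9 + 6118.83 + 40199.83 = 81106.56
ΣP(Year 1)Q(Year 1) = 5990.53×5 + 2363.38×3 + 3571.23×11 = 29952.65 + 7090.14 + 39283.53 = 76326.32
link = 81106.56/76326.32 = 1.062629
Link Year 2→Year 3:
ΣP(Year 3)Q(Year 2) = 7704.44×6 + 1855.99×3 + 3572.38×14 = 46226.64 + 5567.97 + 50013.32 = 101807.93
ΣP(Year 2)Q(Year 2) = 6957.58×6 + 2039.61×3 + 3654.53×14 = 41745.48 + 6118.83 + 51163.42 = 99027.73
link = 101807.93/99027.73 = 1.028075
Chained index = 100 × 0.939399 × 1.062629 × 1.028075 = 102.6257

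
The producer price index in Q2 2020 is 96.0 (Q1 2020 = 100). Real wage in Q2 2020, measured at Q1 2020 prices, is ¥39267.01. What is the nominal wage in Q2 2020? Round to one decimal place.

37696.3

Nominal = Real × (Index/100) = 39267.01 × (96.0/100)
        = 39267.01 × 0.960 = 37696.3296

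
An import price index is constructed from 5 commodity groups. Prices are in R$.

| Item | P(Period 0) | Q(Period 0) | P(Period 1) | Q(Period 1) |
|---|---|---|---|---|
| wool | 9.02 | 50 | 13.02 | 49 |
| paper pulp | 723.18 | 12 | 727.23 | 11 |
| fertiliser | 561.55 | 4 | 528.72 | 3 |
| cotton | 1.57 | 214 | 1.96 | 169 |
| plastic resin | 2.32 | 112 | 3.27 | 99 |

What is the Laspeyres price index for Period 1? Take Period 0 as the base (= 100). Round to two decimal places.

Laspeyres price index uses base-period quantities as weights.
ΣP(Period 1)·Q(Period 0) = 13.02×50 + 727.23×12 + 528.72×4 + 1.96×214 + 3.27×112 = 651 + 8726.76 + 2114.88 + 419.44 + 366.24 = 12278.32
ΣP(Period 0)·Q(Period 0) = 9.02×50 + 723.18×12 + 561.55×4 + 1.57×214 + 2.32×112 = 451 + 8678.16 + 2246.2 + 335.98 + 259.84 = 11971.18
Index = 12278.32 / 11971.18 × 100 = 102.5657

102.57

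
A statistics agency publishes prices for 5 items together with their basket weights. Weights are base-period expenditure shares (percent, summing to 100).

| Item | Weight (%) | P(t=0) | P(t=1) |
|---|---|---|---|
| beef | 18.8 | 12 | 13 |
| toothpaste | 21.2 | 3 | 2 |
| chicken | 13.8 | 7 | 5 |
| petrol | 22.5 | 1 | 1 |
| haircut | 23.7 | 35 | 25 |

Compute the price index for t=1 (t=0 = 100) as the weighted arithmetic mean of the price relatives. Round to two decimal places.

beef: 18.8 × (13/12) = 18.8 × 1.083333 = 20.3667
toothpaste: 21.2 × (2/3) = 21.2 × 0.666667 = 14.1333
chicken: 13.8 × (5/7) = 13.8 × 0.714286 = 9.8571
petrol: 22.5 × (1/1) = 22.5 × 1.000000 = 22.5000
haircut: 23.7 × (25/35) = 23.7 × 0.714286 = 16.9286
Index = Σ wᵢ·(p₁ᵢ/p₀ᵢ) = 20.3667 + 14.1333 + 9.8571 + 22.5000 + 16.9286 = 83.7857

83.79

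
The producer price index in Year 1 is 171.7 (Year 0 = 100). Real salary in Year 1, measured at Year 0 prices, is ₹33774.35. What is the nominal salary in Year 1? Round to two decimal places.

Nominal = Real × (Index/100) = 33774.35 × (171.7/100)
        = 33774.35 × 1.717 = 57990.5589

57990.56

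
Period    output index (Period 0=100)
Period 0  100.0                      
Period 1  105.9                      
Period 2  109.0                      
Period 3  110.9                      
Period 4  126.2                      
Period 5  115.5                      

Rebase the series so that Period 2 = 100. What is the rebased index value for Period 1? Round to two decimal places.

Rebased(Period 1) = 105.9 / 109.0 × 100 = 97.1560

97.16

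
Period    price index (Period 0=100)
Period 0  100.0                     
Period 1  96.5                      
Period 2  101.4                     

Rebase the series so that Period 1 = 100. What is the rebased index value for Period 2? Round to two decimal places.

Rebased(Period 2) = 101.4 / 96.5 × 100 = 105.0777

105.08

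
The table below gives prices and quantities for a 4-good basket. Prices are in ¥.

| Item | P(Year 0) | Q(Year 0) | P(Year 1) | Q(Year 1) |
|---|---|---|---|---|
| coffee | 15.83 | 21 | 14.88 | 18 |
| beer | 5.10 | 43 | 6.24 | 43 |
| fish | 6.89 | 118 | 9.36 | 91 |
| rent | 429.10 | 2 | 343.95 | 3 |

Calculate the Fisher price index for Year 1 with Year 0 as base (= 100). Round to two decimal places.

103.35

Laspeyres component (base-period weights):
ΣP(Year 1)Q(Year 0) = 14.88×21 + 6.24×43 + 9.36×118 + 343.95×2 = 312.48 + 268.32 + 1104.48 + 687.9 = 2373.18
ΣP(Year 0)Q(Year 0) = 15.83×21 + 5.10×43 + 6.89×118 + 429.10×2 = 332.43 + 219.3 + 813.02 + 858.2 = 2222.95
L = 2373.18 / 2222.95 × 100 = 106.7581
Paasche component (current-period weights):
ΣP(Year 1)Q(Year 1) = 14.88×18 + 6.24×43 + 9.36×91 + 343.95×3 = 267.84 + 268.32 + 851.76 + 1031.85 = 2419.77
ΣP(Year 0)Q(Year 1) = 15.83×18 + 5.10×43 + 6.89×91 + 429.10×3 = 284.94 + 219.3 + 626.99 + 1287.3 = 2418.53
P = 2419.77 / 2418.53 × 100 = 100.0513
Fisher = √(L × P) = √(106.7581 × 100.0513) = 103.3503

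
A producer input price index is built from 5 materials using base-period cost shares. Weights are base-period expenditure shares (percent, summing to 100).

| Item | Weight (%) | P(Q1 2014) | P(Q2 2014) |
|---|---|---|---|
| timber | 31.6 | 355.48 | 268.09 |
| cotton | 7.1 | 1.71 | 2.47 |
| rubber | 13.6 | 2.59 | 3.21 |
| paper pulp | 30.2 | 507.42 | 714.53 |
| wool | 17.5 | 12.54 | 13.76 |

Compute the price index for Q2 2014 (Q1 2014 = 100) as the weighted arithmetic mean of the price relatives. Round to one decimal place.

timber: 31.6 × (268.09/355.48) = 31.6 × 0.754163 = 23.8316
cotton: 7.1 × (2.47/1.71) = 7.1 × 1.444444 = 10.2556
rubber: 13.6 × (3.21/2.59) = 13.6 × 1.239382 = 16.8556
paper pulp: 30.2 × (714.53/507.42) = 30.2 × 1.408163 = 42.5265
wool: 17.5 × (13.76/12.54) = 17.5 × 1.097289 = 19.2026
Index = Σ wᵢ·(p₁ᵢ/p₀ᵢ) = 23.8316 + 10.2556 + 16.8556 + 42.5265 + 19.2026 = 112.6718

112.7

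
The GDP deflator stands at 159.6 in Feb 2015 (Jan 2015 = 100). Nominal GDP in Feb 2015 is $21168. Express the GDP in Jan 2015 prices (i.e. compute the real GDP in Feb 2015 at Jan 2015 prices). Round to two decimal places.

13263.16

Real = Nominal ÷ (Index/100) = 21168 ÷ (159.6/100)
     = 21168 ÷ 1.596 = 13263.1579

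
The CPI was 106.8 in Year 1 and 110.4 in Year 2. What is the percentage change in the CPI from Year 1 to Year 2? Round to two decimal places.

Change = (110.4 − 106.8) / 106.8 × 100
       = 3.6 / 106.8 × 100 = 3.3708%

3.37%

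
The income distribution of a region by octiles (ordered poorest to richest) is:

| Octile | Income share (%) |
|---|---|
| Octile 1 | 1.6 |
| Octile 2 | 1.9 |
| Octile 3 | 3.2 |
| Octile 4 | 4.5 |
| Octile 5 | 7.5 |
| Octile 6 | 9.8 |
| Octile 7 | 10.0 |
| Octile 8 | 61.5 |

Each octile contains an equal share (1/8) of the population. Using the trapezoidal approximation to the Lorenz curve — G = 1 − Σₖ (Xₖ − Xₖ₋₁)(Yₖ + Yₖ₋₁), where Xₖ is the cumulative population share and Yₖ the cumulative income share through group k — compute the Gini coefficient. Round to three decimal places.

Cumulative income shares Yₖ: 0.0160, 0.0350, 0.0670, 0.1120, 0.1870, 0.2850, 0.3850, 1.0000
Σ (Xₖ−Xₖ₋₁)(Yₖ+Yₖ₋₁) = (1/8)(0.0160+0.0000) + (1/8)(0.0350+0.0160) + (1/8)(0.0670+0.0350) + (1/8)(0.1120+0.0670) + (1/8)(0.1870+0.1120) + (1/8)(0.2850+0.1870) + (1/8)(0.3850+0.2850) + (1/8)(1.0000+0.3850)
  = 0.0020 + 0.0064 + 0.0128 + 0.0224 + 0.0374 + 0.0590 + 0.0838 + 0.1731 = 0.3967
G = 1 − 0.3967 = 0.6033

0.603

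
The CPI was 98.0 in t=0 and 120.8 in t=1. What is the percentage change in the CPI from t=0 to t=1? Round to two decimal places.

Change = (120.8 − 98.0) / 98.0 × 100
       = 22.8 / 98.0 × 100 = 23.2653%

23.27%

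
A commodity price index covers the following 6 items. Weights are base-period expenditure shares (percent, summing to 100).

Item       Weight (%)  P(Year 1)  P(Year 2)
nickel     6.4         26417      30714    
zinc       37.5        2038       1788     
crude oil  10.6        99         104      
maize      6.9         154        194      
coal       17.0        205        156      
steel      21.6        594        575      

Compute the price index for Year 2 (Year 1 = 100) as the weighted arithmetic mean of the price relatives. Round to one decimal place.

94.0

nickel: 6.4 × (30714/26417) = 6.4 × 1.162660 = 7.4410
zinc: 37.5 × (1788/2038) = 37.5 × 0.877331 = 32.8999
crude oil: 10.6 × (104/99) = 10.6 × 1.050505 = 11.1354
maize: 6.9 × (194/154) = 6.9 × 1.259740 = 8.6922
coal: 17.0 × (156/205) = 17.0 × 0.760976 = 12.9366
steel: 21.6 × (575/594) = 21.6 × 0.968013 = 20.9091
Index = Σ wᵢ·(p₁ᵢ/p₀ᵢ) = 7.4410 + 32.8999 + 11.1354 + 8.6922 + 12.9366 + 20.9091 = 94.0142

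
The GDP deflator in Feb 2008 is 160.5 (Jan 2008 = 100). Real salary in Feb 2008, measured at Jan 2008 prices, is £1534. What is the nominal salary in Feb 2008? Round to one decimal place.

2462.1

Nominal = Real × (Index/100) = 1534 × (160.5/100)
        = 1534 × 1.605 = 2462.0700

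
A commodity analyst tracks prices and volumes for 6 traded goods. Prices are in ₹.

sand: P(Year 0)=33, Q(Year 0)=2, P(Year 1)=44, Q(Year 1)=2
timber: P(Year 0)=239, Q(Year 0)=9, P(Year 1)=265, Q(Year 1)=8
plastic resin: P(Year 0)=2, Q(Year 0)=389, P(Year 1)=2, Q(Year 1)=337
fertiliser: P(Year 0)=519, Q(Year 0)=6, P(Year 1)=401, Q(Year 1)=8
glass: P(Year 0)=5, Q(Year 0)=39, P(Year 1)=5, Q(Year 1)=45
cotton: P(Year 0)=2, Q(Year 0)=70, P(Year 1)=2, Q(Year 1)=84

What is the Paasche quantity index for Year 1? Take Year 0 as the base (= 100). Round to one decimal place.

108.2

Paasche quantity index uses current-period prices as weights.
ΣP(Year 1)·Q(Year 1) = 44×2 + 265×8 + 2×337 + 401×8 + 5×45 + 2×84 = 88 + 2120 + 674 + 3208 + 225 + 168 = 6483
ΣP(Year 1)·Q(Year 0) = 44×2 + 265×9 + 2×389 + 401×6 + 5×39 + 2×70 = 88 + 2385 + 778 + 2406 + 195 + 140 = 5992
Index = 6483 / 5992 × 100 = 108.1943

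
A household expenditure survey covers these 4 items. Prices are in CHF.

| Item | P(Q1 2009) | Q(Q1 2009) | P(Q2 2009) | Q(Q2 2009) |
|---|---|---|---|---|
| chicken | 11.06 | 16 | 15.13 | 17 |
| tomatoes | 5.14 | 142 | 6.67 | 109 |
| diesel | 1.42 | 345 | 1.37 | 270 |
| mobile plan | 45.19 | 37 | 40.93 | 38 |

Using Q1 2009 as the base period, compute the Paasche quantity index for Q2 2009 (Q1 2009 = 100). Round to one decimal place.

91.6

Paasche quantity index uses current-period prices as weights.
ΣP(Q2 2009)·Q(Q2 2009) = 15.13×17 + 6.67×109 + 1.37×270 + 40.93×38 = 257.21 + 727.03 + 369.9 + 1555.34 = 2909.48
ΣP(Q2 2009)·Q(Q1 2009) = 15.13×16 + 6.67×142 + 1.37×345 + 40.93×37 = 242.08 + 947.14 + 472.65 + 1514.41 = 3176.28
Index = 2909.48 / 3176.28 × 100 = 91.6002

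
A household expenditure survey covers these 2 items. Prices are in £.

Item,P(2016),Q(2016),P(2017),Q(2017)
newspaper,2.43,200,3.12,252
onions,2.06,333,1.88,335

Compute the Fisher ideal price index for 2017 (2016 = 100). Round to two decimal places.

Laspeyres component (base-period weights):
ΣP(2017)Q(2016) = 3.12×200 + 1.88×333 = 624 + 626.04 = 1250.04
ΣP(2016)Q(2016) = 2.43×200 + 2.06×333 = 486 + 685.98 = 1171.98
L = 1250.04 / 1171.98 × 100 = 106.6605
Paasche component (current-period weights):
ΣP(2017)Q(2017) = 3.12×252 + 1.88×335 = 786.24 + 629.8 = 1416.04
ΣP(2016)Q(2017) = 2.43×252 + 2.06×335 = 612.36 + 690.1 = 1302.46
P = 1416.04 / 1302.46 × 100 = 108.7204
Fisher = √(L × P) = √(106.6605 × 108.7204) = 107.6855

107.69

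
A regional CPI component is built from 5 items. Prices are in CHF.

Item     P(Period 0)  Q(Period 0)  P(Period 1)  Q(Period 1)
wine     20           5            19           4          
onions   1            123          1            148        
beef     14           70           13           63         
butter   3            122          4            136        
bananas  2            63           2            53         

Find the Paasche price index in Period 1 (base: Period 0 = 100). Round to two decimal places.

104.25

Paasche price index uses current-period quantities as weights.
ΣP(Period 1)·Q(Period 1) = 19×4 + 1×148 + 13×63 + 4×136 + 2×53 = 76 + 148 + 819 + 544 + 106 = 1693
ΣP(Period 0)·Q(Period 1) = 20×4 + 1×148 + 14×63 + 3×136 + 2×53 = 80 + 148 + 882 + 408 + 106 = 1624
Index = 1693 / 1624 × 100 = 104.2488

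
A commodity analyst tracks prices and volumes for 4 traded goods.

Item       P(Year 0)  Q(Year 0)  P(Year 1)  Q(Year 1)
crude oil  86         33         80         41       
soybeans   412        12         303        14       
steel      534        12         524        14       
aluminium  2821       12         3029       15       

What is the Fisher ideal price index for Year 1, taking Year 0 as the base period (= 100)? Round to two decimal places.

101.93

Laspeyres component (base-period weights):
ΣP(Year 1)Q(Year 0) = 80×33 + 303×12 + 524×12 + 3029×12 = 2640 + 3636 + 6288 + 36348 = 48912
ΣP(Year 0)Q(Year 0) = 86×33 + 412×12 + 534×12 + 2821×12 = 2838 + 4944 + 6408 + 33852 = 48042
L = 48912 / 48042 × 100 = 101.8109
Paasche component (current-period weights):
ΣP(Year 1)Q(Year 1) = 80×41 + 303×14 + 524×14 + 3029×15 = 3280 + 4242 + 7336 + 45435 = 60293
ΣP(Year 0)Q(Year 1) = 86×41 + 412×14 + 534×14 + 2821×15 = 3526 + 5768 + 7476 + 42315 = 59085
P = 60293 / 59085 × 100 = 102.0445
Fisher = √(L × P) = √(101.8109 × 102.0445) = 101.9276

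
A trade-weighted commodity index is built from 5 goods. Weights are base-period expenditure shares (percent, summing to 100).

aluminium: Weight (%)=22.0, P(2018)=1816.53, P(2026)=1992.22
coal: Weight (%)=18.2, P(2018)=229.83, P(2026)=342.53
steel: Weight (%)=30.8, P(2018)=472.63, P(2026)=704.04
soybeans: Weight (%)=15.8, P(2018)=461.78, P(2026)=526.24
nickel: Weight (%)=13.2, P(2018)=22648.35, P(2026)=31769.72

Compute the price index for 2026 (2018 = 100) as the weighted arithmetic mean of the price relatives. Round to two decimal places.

aluminium: 22.0 × (1992.22/1816.53) = 22.0 × 1.096717 = 24.1278
coal: 18.2 × (342.53/229.83) = 18.2 × 1.490362 = 27.1246
steel: 30.8 × (704.04/472.63) = 30.8 × 1.489622 = 45.8804
soybeans: 15.8 × (526.24/461.78) = 15.8 × 1.139590 = 18.0055
nickel: 13.2 × (31769.72/22648.35) = 13.2 × 1.402739 = 18.5162
Index = Σ wᵢ·(p₁ᵢ/p₀ᵢ) = 24.1278 + 27.1246 + 45.8804 + 18.0055 + 18.5162 = 133.6544

133.65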